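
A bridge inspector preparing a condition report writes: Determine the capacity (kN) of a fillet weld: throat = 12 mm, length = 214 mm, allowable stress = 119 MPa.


Strength = throat * length * allowable stress
= 12 * 214 * 119 N
= 305592 N
= 305.59 kN

305.59 kN


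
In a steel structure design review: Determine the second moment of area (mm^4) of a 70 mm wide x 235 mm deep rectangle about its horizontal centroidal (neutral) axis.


I = b * h^3 / 12
= 70 * 235^3 / 12
= 70 * 12977875 / 12
= 75704270.83 mm^4

75704270.83 mm^4


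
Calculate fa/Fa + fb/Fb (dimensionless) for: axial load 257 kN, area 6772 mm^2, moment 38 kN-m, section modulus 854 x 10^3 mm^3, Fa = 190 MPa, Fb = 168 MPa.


f_a = P / A = 257000.0 / 6772 = 37.9504 MPa
f_b = M / S = 38000000.0 / 854000.0 = 44.4965 MPa
Ratio = f_a / Fa + f_b / Fb
= 37.9504 / 190 + 44.4965 / 168
= 0.4646 (dimensionless)

0.4646 (dimensionless)


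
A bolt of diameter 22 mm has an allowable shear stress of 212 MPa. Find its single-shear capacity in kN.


A = pi * d^2 / 4 = pi * 22^2 / 4 = 380.1327 mm^2
V = f_v * A / 1000 = 212 * 380.1327 / 1000
= 80.5881 kN

80.5881 kN


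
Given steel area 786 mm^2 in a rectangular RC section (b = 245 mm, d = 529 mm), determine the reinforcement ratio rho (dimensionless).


rho = As / (b * d)
= 786 / (245 * 529)
= 786 / 129605
= 0.006065 (dimensionless)

0.006065 (dimensionless)


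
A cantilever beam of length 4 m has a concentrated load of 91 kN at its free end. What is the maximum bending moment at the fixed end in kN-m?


For a cantilever with a point load at the free end:
M_max = P * L = 91 * 4 = 364 kN-m

364 kN-m


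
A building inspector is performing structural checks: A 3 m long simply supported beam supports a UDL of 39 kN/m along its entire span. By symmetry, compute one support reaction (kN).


Total load = w * L = 39 * 3 = 117 kN
By symmetry, each reaction R = total / 2 = 117 / 2 = 58.5 kN

58.5 kN


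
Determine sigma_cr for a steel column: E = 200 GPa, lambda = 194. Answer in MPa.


sigma_cr = pi^2 * E / lambda^2
= 9.8696 * 200000.0 / 194^2
= 9.8696 * 200000.0 / 37636
= 52.4477 MPa

52.4477 MPa


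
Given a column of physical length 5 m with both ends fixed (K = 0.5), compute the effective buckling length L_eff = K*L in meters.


L_eff = K * L
= 0.5 * 5
= 2.5 m

2.5 m


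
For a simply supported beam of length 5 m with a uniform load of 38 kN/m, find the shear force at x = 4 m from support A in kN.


R_A = w * L / 2 = 38 * 5 / 2 = 95.0 kN
V(x) = R_A - w * x = 95.0 - 38 * 4
= -57.0 kN

-57.0 kN


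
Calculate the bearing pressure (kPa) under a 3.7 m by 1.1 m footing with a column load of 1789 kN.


A = 3.7 * 1.1 = 4.07 m^2
q = P / A = 1789 / 4.07
= 439.5577 kPa

439.5577 kPa


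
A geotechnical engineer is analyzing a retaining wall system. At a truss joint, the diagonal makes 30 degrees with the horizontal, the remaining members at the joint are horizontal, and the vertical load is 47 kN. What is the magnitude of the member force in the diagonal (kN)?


At the joint, only the diagonal has a vertical component, so vertical equilibrium gives:
F * sin(30) = 47
F = 47 / sin(30)
= 47 / 0.5
= 94.0 kN

94.0 kN


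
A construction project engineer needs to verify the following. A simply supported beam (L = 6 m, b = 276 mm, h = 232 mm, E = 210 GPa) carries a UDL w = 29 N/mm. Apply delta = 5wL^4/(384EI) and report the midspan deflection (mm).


I = 276 * 232^3 / 12 = 287204864.0 mm^4
L = 6000.0 mm, w = 29 N/mm, E = 210000.0 MPa
delta = 5 * w * L^4 / (384 * E * I)
= 5 * 29 * 6000.0^4 / (384 * 210000.0 * 287204864.0)
= 8.1139 mm

8.1139 mm


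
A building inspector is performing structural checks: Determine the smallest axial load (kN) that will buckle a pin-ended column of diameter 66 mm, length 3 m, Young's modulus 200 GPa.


I = pi * d^4 / 64 = 931420.18 mm^4
L = 3000.0 mm
P_cr = pi^2 * E * I / L^2
= 9.8696 * 200000.0 * 931420.18 / 3000.0^2
= 204283.3 N = 204.2833 kN

204.2833 kN


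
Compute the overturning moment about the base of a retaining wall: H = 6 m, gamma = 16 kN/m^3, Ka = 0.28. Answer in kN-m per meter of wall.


Pa = 0.5 * Ka * gamma * H^2
= 0.5 * 0.28 * 16 * 6^2
= 80.64 kN/m
Arm = H / 3 = 6 / 3 = 2.0 m
Mo = Pa * arm = Pa * H / 3 = 80.64 * 6 / 3 = 161.28 kN-m/m

161.28 kN-m/m


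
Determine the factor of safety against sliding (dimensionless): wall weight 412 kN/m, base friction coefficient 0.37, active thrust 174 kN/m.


Resisting force = mu * W = 0.37 * 412 = 152.44 kN/m
FOS = Resisting / Driving = 152.44 / 174
= 0.8761 (dimensionless)

0.8761 (dimensionless)


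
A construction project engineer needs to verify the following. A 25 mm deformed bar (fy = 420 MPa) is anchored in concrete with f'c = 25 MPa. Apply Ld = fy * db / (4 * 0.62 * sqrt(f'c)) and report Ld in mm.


Ld = (fy * db) / (4 * 0.62 * sqrt(f'c))
= (420 * 25) / (4 * 0.62 * sqrt(25))
= 10500 / 12.4
= 846.77 mm

846.77 mm


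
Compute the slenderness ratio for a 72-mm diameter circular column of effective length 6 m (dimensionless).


Radius of gyration r = d / 4 = 72 / 4 = 18.0 mm
L_eff = 6000.0 mm
Slenderness ratio = L / r = 6000.0 / 18.0 = 333.33 (dimensionless)

333.33 (dimensionless)


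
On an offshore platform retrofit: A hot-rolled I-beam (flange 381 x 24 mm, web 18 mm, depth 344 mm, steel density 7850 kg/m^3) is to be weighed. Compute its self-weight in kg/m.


A_flanges = 2 * 381 * 24 = 18288 mm^2
A_web = (344 - 2 * 24) * 18 = 5328 mm^2
A_total = 18288 + 5328 = 23616 mm^2 = 0.023616 m^2
Weight = rho * A = 7850 * 0.023616 = 185.3856 kg/m

185.3856 kg/m


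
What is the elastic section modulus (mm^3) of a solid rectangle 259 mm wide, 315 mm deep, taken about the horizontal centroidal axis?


S = b * h^2 / 6
= 259 * 315^2 / 6
= 259 * 99225 / 6
= 4283212.5 mm^3

4283212.5 mm^3


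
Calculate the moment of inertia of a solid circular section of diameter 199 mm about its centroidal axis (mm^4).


r = d / 2 = 199 / 2 = 99.5 mm
I = pi * r^4 / 4 = pi * 99.5^4 / 4
= 76980761.76 mm^4

76980761.76 mm^4


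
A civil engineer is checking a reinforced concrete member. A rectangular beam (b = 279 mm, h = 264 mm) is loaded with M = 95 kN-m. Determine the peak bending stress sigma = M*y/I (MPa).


I = b * h^3 / 12 = 279 * 264^3 / 12 = 427794048.0 mm^4
y = h / 2 = 264 / 2 = 132.0 mm
M = 95 kN-m = 95000000.0 N-mm
sigma = M * y / I = 95000000.0 * 132.0 / 427794048.0
= 29.31 MPa

29.31 MPa


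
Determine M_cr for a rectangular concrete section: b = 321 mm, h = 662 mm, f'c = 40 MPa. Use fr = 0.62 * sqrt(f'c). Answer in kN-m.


fr = 0.62 * sqrt(40) = 0.62 * 6.3246 = 3.9212 MPa
I = 321 * 662^3 / 12 = 7760643874.0 mm^4
y_t = 331.0 mm
M_cr = fr * I / y_t = 3.9212 * 7760643874.0 / 331.0 N-mm
= 91.9372 kN-m

91.9372 kN-m


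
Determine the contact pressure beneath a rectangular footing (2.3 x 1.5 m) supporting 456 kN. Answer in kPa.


A = 2.3 * 1.5 = 3.45 m^2
q = P / A = 456 / 3.45
= 132.1739 kPa

132.1739 kPa


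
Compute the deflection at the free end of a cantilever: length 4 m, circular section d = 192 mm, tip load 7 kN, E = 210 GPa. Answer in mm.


I = pi * d^4 / 64 = pi * 192^4 / 64 = 66707522.83 mm^4
L = 4000.0 mm, P = 7000.0 N, E = 210000.0 MPa
delta = P * L^3 / (3 * E * I)
= 7000.0 * 4000.0^3 / (3 * 210000.0 * 66707522.83)
= 10.6601 mm

10.6601 mm


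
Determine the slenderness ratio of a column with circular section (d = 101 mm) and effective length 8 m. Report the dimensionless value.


Radius of gyration r = d / 4 = 101 / 4 = 25.25 mm
L_eff = 8000.0 mm
Slenderness ratio = L / r = 8000.0 / 25.25 = 316.83 (dimensionless)

316.83 (dimensionless)


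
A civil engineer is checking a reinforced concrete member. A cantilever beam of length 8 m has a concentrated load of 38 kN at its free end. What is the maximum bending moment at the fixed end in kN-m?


For a cantilever with a point load at the free end:
M_max = P * L = 38 * 8 = 304 kN-m

304 kN-m


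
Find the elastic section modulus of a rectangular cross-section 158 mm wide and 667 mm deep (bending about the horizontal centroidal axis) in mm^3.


S = b * h^2 / 6
= 158 * 667^2 / 6
= 158 * 444889 / 6
= 11715410.33 mm^3

11715410.33 mm^3


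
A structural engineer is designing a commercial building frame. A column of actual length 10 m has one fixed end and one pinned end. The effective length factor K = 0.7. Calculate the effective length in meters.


L_eff = K * L
= 0.7 * 10
= 7.0 m

7.0 m


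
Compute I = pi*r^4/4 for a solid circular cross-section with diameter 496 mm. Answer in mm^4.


r = d / 2 = 496 / 2 = 248.0 mm
I = pi * r^4 / 4 = pi * 248.0^4 / 4
= 2970958631.97 mm^4

2970958631.97 mm^4


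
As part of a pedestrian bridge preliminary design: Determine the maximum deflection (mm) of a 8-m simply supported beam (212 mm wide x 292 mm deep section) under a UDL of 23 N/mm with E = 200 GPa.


I = 212 * 292^3 / 12 = 439848554.67 mm^4
L = 8000.0 mm, w = 23 N/mm, E = 200000.0 MPa
delta = 5 * w * L^4 / (384 * E * I)
= 5 * 23 * 8000.0^4 / (384 * 200000.0 * 439848554.67)
= 13.9442 mm

13.9442 mm


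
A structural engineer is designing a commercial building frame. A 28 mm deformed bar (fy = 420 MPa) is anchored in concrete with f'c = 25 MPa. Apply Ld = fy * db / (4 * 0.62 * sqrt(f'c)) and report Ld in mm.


Ld = (fy * db) / (4 * 0.62 * sqrt(f'c))
= (420 * 28) / (4 * 0.62 * sqrt(25))
= 11760 / 12.4
= 948.39 mm

948.39 mm


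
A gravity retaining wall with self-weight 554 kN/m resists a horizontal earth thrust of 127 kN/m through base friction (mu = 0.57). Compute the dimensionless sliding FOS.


Resisting force = mu * W = 0.57 * 554 = 315.78 kN/m
FOS = Resisting / Driving = 315.78 / 127
= 2.4865 (dimensionless)

2.4865 (dimensionless)


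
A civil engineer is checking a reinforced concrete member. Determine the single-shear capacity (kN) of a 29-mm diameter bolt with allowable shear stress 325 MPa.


A = pi * d^2 / 4 = pi * 29^2 / 4 = 660.5199 mm^2
V = f_v * A / 1000 = 325 * 660.5199 / 1000
= 214.669 kN

214.669 kN


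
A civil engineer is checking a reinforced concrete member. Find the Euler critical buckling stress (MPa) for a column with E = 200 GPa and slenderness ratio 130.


sigma_cr = pi^2 * E / lambda^2
= 9.8696 * 200000.0 / 130^2
= 9.8696 * 200000.0 / 16900
= 116.8001 MPa

116.8001 MPa


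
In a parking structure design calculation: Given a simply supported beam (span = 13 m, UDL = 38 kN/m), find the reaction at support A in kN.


Total load = w * L = 38 * 13 = 494 kN
By symmetry, each reaction R = total / 2 = 494 / 2 = 247.0 kN

247.0 kN


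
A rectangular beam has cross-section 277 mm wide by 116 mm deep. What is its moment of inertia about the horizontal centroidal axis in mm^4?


I = b * h^3 / 12
= 277 * 116^3 / 12
= 277 * 1560896 / 12
= 36030682.67 mm^4

36030682.67 mm^4


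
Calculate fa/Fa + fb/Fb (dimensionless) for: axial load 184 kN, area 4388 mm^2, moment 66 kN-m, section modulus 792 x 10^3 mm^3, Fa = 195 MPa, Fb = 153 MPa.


f_a = P / A = 184000.0 / 4388 = 41.9325 MPa
f_b = M / S = 66000000.0 / 792000.0 = 83.3333 MPa
Ratio = f_a / Fa + f_b / Fb
= 41.9325 / 195 + 83.3333 / 153
= 0.7597 (dimensionless)

0.7597 (dimensionless)


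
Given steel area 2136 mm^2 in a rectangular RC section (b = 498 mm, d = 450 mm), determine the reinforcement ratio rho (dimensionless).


rho = As / (b * d)
= 2136 / (498 * 450)
= 2136 / 224100
= 0.009531 (dimensionless)

0.009531 (dimensionless)


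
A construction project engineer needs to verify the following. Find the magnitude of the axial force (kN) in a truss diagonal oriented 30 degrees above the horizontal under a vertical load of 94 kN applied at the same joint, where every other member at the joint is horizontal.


At the joint, only the diagonal has a vertical component, so vertical equilibrium gives:
F * sin(30) = 94
F = 94 / sin(30)
= 94 / 0.5
= 188.0 kN

188.0 kN


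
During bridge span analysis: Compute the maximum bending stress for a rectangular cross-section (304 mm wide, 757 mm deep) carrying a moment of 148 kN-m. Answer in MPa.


I = b * h^3 / 12 = 304 * 757^3 / 12 = 10989551689.33 mm^4
y = h / 2 = 757 / 2 = 378.5 mm
M = 148 kN-m = 148000000.0 N-mm
sigma = M * y / I = 148000000.0 * 378.5 / 10989551689.33
= 5.1 MPa

5.1 MPa


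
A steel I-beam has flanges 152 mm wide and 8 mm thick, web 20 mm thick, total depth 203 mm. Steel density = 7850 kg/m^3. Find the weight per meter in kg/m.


A_flanges = 2 * 152 * 8 = 2432 mm^2
A_web = (203 - 2 * 8) * 20 = 3740 mm^2
A_total = 2432 + 3740 = 6172 mm^2 = 0.006172 m^2
Weight = rho * A = 7850 * 0.006172 = 48.4502 kg/m

48.4502 kg/m


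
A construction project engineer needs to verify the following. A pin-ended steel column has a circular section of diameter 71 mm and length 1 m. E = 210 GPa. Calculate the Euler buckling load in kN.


I = pi * d^4 / 64 = 1247392.97 mm^4
L = 1000.0 mm
P_cr = pi^2 * E * I / L^2
= 9.8696 * 210000.0 * 1247392.97 / 1000.0^2
= 2585367.79 N = 2585.3678 kN

2585.3678 kN


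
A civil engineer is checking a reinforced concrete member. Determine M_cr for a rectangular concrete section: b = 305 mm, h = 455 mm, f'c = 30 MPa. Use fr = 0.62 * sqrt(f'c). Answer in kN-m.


fr = 0.62 * sqrt(30) = 0.62 * 5.4772 = 3.3959 MPa
I = 305 * 455^3 / 12 = 2394157864.58 mm^4
y_t = 227.5 mm
M_cr = fr * I / y_t = 3.3959 * 2394157864.58 / 227.5 N-mm
= 35.7375 kN-m

35.7375 kN-m


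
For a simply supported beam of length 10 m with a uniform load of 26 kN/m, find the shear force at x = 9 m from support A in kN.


R_A = w * L / 2 = 26 * 10 / 2 = 130.0 kN
V(x) = R_A - w * x = 130.0 - 26 * 9
= -104.0 kN

-104.0 kN


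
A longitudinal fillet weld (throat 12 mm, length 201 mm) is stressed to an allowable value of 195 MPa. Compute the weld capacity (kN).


Strength = throat * length * allowable stress
= 12 * 201 * 195 N
= 470340 N
= 470.34 kN

470.34 kN


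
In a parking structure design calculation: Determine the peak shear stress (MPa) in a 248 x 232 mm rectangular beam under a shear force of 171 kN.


A = b * h = 248 * 232 = 57536 mm^2
V = 171 kN = 171000.0 N
tau_max = 1.5 * V / A = 1.5 * 171000.0 / 57536
= 4.4581 MPa

4.4581 MPa


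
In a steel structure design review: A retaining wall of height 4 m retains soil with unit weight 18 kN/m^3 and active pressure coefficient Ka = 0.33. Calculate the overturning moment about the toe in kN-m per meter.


Pa = 0.5 * Ka * gamma * H^2
= 0.5 * 0.33 * 18 * 4^2
= 47.52 kN/m
Arm = H / 3 = 4 / 3 = 1.3333 m
Mo = Pa * arm = Pa * H / 3 = 47.52 * 4 / 3 = 63.36 kN-m/m

63.36 kN-m/m


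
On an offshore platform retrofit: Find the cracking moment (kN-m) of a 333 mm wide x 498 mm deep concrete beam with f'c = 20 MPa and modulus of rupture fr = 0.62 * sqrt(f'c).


fr = 0.62 * sqrt(20) = 0.62 * 4.4721 = 2.7727 MPa
I = 333 * 498^3 / 12 = 3427291278.0 mm^4
y_t = 249.0 mm
M_cr = fr * I / y_t = 2.7727 * 3427291278.0 / 249.0 N-mm
= 38.1644 kN-m

38.1644 kN-m


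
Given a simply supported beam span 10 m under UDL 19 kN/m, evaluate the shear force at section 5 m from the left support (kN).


R_A = w * L / 2 = 19 * 10 / 2 = 95.0 kN
V(x) = R_A - w * x = 95.0 - 19 * 5
= 0.0 kN

0.0 kN


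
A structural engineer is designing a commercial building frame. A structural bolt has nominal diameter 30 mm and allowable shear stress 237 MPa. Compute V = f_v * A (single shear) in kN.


A = pi * d^2 / 4 = pi * 30^2 / 4 = 706.8583 mm^2
V = f_v * A / 1000 = 237 * 706.8583 / 1000
= 167.5254 kN

167.5254 kN


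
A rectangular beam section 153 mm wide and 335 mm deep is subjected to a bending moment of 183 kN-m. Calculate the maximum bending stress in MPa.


I = b * h^3 / 12 = 153 * 335^3 / 12 = 479341031.25 mm^4
y = h / 2 = 335 / 2 = 167.5 mm
M = 183 kN-m = 183000000.0 N-mm
sigma = M * y / I = 183000000.0 * 167.5 / 479341031.25
= 63.95 MPa

63.95 MPa


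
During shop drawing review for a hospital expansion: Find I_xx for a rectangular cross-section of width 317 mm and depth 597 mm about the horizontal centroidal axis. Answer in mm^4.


I = b * h^3 / 12
= 317 * 597^3 / 12
= 317 * 212776173 / 12
= 5620837236.75 mm^4

5620837236.75 mm^4


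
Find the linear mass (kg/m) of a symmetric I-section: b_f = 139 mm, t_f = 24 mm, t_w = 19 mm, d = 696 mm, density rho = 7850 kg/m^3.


A_flanges = 2 * 139 * 24 = 6672 mm^2
A_web = (696 - 2 * 24) * 19 = 12312 mm^2
A_total = 6672 + 12312 = 18984 mm^2 = 0.018984 m^2
Weight = rho * A = 7850 * 0.018984 = 149.0244 kg/m

149.0244 kg/m


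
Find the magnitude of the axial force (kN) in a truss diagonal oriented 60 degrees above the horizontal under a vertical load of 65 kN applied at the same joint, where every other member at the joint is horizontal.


At the joint, only the diagonal has a vertical component, so vertical equilibrium gives:
F * sin(60) = 65
F = 65 / sin(60)
= 65 / 0.866025
= 75.06 kN

75.06 kN


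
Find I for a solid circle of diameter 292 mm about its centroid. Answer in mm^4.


r = d / 2 = 292 / 2 = 146.0 mm
I = pi * r^4 / 4 = pi * 146.0^4 / 4
= 356862821.2 mm^4

356862821.2 mm^4


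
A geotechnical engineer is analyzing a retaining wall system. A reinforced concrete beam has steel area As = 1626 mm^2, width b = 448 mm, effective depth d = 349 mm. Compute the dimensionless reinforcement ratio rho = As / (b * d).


rho = As / (b * d)
= 1626 / (448 * 349)
= 1626 / 156352
= 0.0104 (dimensionless)

0.0104 (dimensionless)


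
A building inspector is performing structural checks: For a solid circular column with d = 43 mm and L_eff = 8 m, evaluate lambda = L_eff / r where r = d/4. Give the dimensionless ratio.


Radius of gyration r = d / 4 = 43 / 4 = 10.75 mm
L_eff = 8000.0 mm
Slenderness ratio = L / r = 8000.0 / 10.75 = 744.19 (dimensionless)

744.19 (dimensionless)


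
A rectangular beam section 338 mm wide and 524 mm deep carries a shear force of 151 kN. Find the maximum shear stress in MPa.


A = b * h = 338 * 524 = 177112 mm^2
V = 151 kN = 151000.0 N
tau_max = 1.5 * V / A = 1.5 * 151000.0 / 177112
= 1.2789 MPa

1.2789 MPa


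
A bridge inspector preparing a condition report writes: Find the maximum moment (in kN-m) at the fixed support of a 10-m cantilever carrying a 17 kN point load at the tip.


For a cantilever with a point load at the free end:
M_max = P * L = 17 * 10 = 170 kN-m

170 kN-m


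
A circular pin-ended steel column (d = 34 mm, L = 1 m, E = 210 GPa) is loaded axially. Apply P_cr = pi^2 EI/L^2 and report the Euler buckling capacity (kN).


I = pi * d^4 / 64 = 65597.24 mm^4
L = 1000.0 mm
P_cr = pi^2 * E * I / L^2
= 9.8696 * 210000.0 * 65597.24 / 1000.0^2
= 135957.95 N = 135.9579 kN

135.9579 kN


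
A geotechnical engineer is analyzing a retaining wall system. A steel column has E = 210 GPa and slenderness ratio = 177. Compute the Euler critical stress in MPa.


sigma_cr = pi^2 * E / lambda^2
= 9.8696 * 210000.0 / 177^2
= 9.8696 * 210000.0 / 31329
= 66.1565 MPa

66.1565 MPa


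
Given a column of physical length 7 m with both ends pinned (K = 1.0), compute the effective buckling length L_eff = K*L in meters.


L_eff = K * L
= 1.0 * 7
= 7.0 m

7.0 m


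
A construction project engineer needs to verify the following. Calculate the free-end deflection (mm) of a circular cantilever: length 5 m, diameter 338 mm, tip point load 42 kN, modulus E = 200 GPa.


I = pi * d^4 / 64 = pi * 338^4 / 64 = 640673410.1 mm^4
L = 5000.0 mm, P = 42000.0 N, E = 200000.0 MPa
delta = P * L^3 / (3 * E * I)
= 42000.0 * 5000.0^3 / (3 * 200000.0 * 640673410.1)
= 13.6575 mm

13.6575 mm


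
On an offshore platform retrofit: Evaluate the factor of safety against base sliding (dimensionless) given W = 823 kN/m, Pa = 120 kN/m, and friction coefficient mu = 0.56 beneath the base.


Resisting force = mu * W = 0.56 * 823 = 460.88 kN/m
FOS = Resisting / Driving = 460.88 / 120
= 3.8407 (dimensionless)

3.8407 (dimensionless)


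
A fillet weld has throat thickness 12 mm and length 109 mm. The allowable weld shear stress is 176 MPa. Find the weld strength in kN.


Strength = throat * length * allowable stress
= 12 * 109 * 176 N
= 230208 N
= 230.21 kN

230.21 kN


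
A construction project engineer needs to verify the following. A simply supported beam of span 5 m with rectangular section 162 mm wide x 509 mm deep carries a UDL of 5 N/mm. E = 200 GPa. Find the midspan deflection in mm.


I = 162 * 509^3 / 12 = 1780275091.5 mm^4
L = 5000.0 mm, w = 5 N/mm, E = 200000.0 MPa
delta = 5 * w * L^4 / (384 * E * I)
= 5 * 5 * 5000.0^4 / (384 * 200000.0 * 1780275091.5)
= 0.1143 mm

0.1143 mm


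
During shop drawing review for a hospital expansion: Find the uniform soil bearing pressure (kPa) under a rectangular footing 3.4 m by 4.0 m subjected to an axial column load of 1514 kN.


A = 3.4 * 4.0 = 13.6 m^2
q = P / A = 1514 / 13.6
= 111.3235 kPa

111.3235 kPa


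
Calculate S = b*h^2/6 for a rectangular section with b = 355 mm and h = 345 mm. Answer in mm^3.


S = b * h^2 / 6
= 355 * 345^2 / 6
= 355 * 119025 / 6
= 7042312.5 mm^3

7042312.5 mm^3


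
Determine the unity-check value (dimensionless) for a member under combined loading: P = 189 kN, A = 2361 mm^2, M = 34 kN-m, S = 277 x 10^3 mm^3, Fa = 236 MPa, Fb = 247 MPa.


f_a = P / A = 189000.0 / 2361 = 80.0508 MPa
f_b = M / S = 34000000.0 / 277000.0 = 122.7437 MPa
Ratio = f_a / Fa + f_b / Fb
= 80.0508 / 236 + 122.7437 / 247
= 0.8361 (dimensionless)

0.8361 (dimensionless)


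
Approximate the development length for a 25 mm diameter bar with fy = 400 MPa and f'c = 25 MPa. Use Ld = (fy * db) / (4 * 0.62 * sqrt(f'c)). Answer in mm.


Ld = (fy * db) / (4 * 0.62 * sqrt(f'c))
= (400 * 25) / (4 * 0.62 * sqrt(25))
= 10000 / 12.4
= 806.45 mm

806.45 mm


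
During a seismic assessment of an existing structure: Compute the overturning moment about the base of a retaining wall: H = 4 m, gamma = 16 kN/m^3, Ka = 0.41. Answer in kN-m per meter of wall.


Pa = 0.5 * Ka * gamma * H^2
= 0.5 * 0.41 * 16 * 4^2
= 52.48 kN/m
Arm = H / 3 = 4 / 3 = 1.3333 m
Mo = Pa * arm = Pa * H / 3 = 52.48 * 4 / 3 = 69.9733 kN-m/m

69.9733 kN-m/m


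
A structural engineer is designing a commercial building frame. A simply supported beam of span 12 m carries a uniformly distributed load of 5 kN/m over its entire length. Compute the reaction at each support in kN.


Total load = w * L = 5 * 12 = 60 kN
By symmetry, each reaction R = total / 2 = 60 / 2 = 30.0 kN

30.0 kN


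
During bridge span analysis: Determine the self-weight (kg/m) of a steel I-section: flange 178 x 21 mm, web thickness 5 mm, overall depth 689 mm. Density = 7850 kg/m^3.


A_flanges = 2 * 178 * 21 = 7476 mm^2
A_web = (689 - 2 * 21) * 5 = 3235 mm^2
A_total = 7476 + 3235 = 10711 mm^2 = 0.010711 m^2
Weight = rho * A = 7850 * 0.010711 = 84.0814 kg/m

84.0814 kg/m


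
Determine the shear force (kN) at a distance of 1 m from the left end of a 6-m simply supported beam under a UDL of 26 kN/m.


R_A = w * L / 2 = 26 * 6 / 2 = 78.0 kN
V(x) = R_A - w * x = 78.0 - 26 * 1
= 52.0 kN

52.0 kN


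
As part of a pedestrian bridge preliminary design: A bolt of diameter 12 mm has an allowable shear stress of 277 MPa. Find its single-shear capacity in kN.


A = pi * d^2 / 4 = pi * 12^2 / 4 = 113.0973 mm^2
V = f_v * A / 1000 = 277 * 113.0973 / 1000
= 31.328 kN

31.328 kN


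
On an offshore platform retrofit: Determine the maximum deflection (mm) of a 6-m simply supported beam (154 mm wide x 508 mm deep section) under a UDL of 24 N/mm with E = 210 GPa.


I = 154 * 508^3 / 12 = 1682405237.33 mm^4
L = 6000.0 mm, w = 24 N/mm, E = 210000.0 MPa
delta = 5 * w * L^4 / (384 * E * I)
= 5 * 24 * 6000.0^4 / (384 * 210000.0 * 1682405237.33)
= 1.1463 mm

1.1463 mm


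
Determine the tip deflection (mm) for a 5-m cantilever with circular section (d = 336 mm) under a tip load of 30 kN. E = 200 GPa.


I = pi * d^4 / 64 = pi * 336^4 / 64 = 625643602.8 mm^4
L = 5000.0 mm, P = 30000.0 N, E = 200000.0 MPa
delta = P * L^3 / (3 * E * I)
= 30000.0 * 5000.0^3 / (3 * 200000.0 * 625643602.8)
= 9.9897 mm

9.9897 mm


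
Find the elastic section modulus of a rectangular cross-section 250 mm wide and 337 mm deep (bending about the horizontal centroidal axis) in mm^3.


S = b * h^2 / 6
= 250 * 337^2 / 6
= 250 * 113569 / 6
= 4732041.67 mm^3

4732041.67 mm^3


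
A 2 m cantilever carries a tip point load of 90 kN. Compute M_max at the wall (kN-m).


For a cantilever with a point load at the free end:
M_max = P * L = 90 * 2 = 180 kN-m

180 kN-m


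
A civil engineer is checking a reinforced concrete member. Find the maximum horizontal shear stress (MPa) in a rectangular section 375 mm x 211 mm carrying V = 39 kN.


A = b * h = 375 * 211 = 79125 mm^2
V = 39 kN = 39000.0 N
tau_max = 1.5 * V / A = 1.5 * 39000.0 / 79125
= 0.7393 MPa

0.7393 MPa


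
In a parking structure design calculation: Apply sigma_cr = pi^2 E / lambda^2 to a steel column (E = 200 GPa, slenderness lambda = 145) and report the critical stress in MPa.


sigma_cr = pi^2 * E / lambda^2
= 9.8696 * 200000.0 / 145^2
= 9.8696 * 200000.0 / 21025
= 93.8845 MPa

93.8845 MPa


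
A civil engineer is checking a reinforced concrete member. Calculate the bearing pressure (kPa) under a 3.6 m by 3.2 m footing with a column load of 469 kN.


A = 3.6 * 3.2 = 11.52 m^2
q = P / A = 469 / 11.52
= 40.7118 kPa

40.7118 kPa


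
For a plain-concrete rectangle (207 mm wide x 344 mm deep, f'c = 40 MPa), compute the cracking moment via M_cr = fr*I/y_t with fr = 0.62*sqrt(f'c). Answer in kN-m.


fr = 0.62 * sqrt(40) = 0.62 * 6.3246 = 3.9212 MPa
I = 207 * 344^3 / 12 = 702205824.0 mm^4
y_t = 172.0 mm
M_cr = fr * I / y_t = 3.9212 * 702205824.0 / 172.0 N-mm
= 16.0088 kN-m

16.0088 kN-m


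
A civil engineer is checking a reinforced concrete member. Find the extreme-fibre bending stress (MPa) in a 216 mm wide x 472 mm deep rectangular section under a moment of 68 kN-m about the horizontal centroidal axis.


I = b * h^3 / 12 = 216 * 472^3 / 12 = 1892772864.0 mm^4
y = h / 2 = 472 / 2 = 236.0 mm
M = 68 kN-m = 68000000.0 N-mm
sigma = M * y / I = 68000000.0 * 236.0 / 1892772864.0
= 8.48 MPa

8.48 MPa


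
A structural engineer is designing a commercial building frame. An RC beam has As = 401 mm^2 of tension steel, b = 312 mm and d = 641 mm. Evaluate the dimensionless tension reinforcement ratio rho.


rho = As / (b * d)
= 401 / (312 * 641)
= 401 / 199992
= 0.002005 (dimensionless)

0.002005 (dimensionless)


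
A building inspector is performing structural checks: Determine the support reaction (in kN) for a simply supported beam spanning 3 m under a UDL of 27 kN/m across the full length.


Total load = w * L = 27 * 3 = 81 kN
By symmetry, each reaction R = total / 2 = 81 / 2 = 40.5 kN

40.5 kN


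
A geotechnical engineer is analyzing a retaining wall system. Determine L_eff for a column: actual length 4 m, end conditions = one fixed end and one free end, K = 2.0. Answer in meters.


L_eff = K * L
= 2.0 * 4
= 8.0 m

8.0 m


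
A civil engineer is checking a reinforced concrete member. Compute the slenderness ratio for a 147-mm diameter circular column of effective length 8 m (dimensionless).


Radius of gyration r = d / 4 = 147 / 4 = 36.75 mm
L_eff = 8000.0 mm
Slenderness ratio = L / r = 8000.0 / 36.75 = 217.69 (dimensionless)

217.69 (dimensionless)


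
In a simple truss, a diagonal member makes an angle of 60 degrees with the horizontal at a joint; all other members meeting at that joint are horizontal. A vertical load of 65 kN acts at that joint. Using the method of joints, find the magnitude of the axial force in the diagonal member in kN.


At the joint, only the diagonal has a vertical component, so vertical equilibrium gives:
F * sin(60) = 65
F = 65 / sin(60)
= 65 / 0.866025
= 75.06 kN

75.06 kN


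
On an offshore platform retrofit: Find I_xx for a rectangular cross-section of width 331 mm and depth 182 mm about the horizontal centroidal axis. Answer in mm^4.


I = b * h^3 / 12
= 331 * 182^3 / 12
= 331 * 6028568 / 12
= 166288000.67 mm^4

166288000.67 mm^4


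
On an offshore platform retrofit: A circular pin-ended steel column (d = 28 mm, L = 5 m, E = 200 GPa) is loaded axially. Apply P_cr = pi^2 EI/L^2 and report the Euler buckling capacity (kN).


I = pi * d^4 / 64 = 30171.86 mm^4
L = 5000.0 mm
P_cr = pi^2 * E * I / L^2
= 9.8696 * 200000.0 * 30171.86 / 5000.0^2
= 2382.27 N = 2.3823 kN

2.3823 kN


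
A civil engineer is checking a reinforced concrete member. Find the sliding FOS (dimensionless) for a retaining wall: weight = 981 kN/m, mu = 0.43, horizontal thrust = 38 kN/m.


Resisting force = mu * W = 0.43 * 981 = 421.83 kN/m
FOS = Resisting / Driving = 421.83 / 38
= 11.1008 (dimensionless)

11.1008 (dimensionless)


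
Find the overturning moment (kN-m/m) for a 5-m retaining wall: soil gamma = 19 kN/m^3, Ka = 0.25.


Pa = 0.5 * Ka * gamma * H^2
= 0.5 * 0.25 * 19 * 5^2
= 59.375 kN/m
Arm = H / 3 = 5 / 3 = 1.6667 m
Mo = Pa * arm = Pa * H / 3 = 59.375 * 5 / 3 = 98.9583 kN-m/m

98.9583 kN-m/m


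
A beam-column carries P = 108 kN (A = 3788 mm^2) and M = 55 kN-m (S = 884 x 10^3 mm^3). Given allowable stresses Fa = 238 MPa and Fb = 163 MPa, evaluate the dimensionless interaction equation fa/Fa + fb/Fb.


f_a = P / A = 108000.0 / 3788 = 28.5111 MPa
f_b = M / S = 55000000.0 / 884000.0 = 62.2172 MPa
Ratio = f_a / Fa + f_b / Fb
= 28.5111 / 238 + 62.2172 / 163
= 0.5015 (dimensionless)

0.5015 (dimensionless)


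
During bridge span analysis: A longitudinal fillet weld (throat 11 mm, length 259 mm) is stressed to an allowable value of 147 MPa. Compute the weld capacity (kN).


Strength = throat * length * allowable stress
= 11 * 259 * 147 N
= 418803 N
= 418.8 kN

418.8 kN


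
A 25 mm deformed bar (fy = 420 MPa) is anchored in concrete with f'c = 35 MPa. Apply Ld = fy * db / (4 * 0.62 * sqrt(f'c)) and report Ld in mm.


Ld = (fy * db) / (4 * 0.62 * sqrt(f'c))
= (420 * 25) / (4 * 0.62 * sqrt(35))
= 10500 / 14.6719
= 715.65 mm

715.65 mm


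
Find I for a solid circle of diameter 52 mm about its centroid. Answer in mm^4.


r = d / 2 = 52 / 2 = 26.0 mm
I = pi * r^4 / 4 = pi * 26.0^4 / 4
= 358908.11 mm^4

358908.11 mm^4


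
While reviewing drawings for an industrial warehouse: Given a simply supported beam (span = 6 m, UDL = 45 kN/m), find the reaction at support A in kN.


Total load = w * L = 45 * 6 = 270 kN
By symmetry, each reaction R = total / 2 = 270 / 2 = 135.0 kN

135.0 kN


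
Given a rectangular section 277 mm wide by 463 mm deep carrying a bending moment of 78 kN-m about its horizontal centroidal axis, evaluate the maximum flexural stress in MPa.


I = b * h^3 / 12 = 277 * 463^3 / 12 = 2291086551.58 mm^4
y = h / 2 = 463 / 2 = 231.5 mm
M = 78 kN-m = 78000000.0 N-mm
sigma = M * y / I = 78000000.0 * 231.5 / 2291086551.58
= 7.88 MPa

7.88 MPa


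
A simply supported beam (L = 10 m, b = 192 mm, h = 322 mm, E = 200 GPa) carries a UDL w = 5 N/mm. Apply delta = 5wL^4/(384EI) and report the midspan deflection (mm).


I = 192 * 322^3 / 12 = 534179968.0 mm^4
L = 10000.0 mm, w = 5 N/mm, E = 200000.0 MPa
delta = 5 * w * L^4 / (384 * E * I)
= 5 * 5 * 10000.0^4 / (384 * 200000.0 * 534179968.0)
= 6.0938 mm

6.0938 mm


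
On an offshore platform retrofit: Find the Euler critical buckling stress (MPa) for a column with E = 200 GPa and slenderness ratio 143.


sigma_cr = pi^2 * E / lambda^2
= 9.8696 * 200000.0 / 143^2
= 9.8696 * 200000.0 / 20449
= 96.529 MPa

96.529 MPa


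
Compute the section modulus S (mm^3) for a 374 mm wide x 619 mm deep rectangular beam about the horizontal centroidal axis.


S = b * h^2 / 6
= 374 * 619^2 / 6
= 374 * 383161 / 6
= 23883702.33 mm^3

23883702.33 mm^3


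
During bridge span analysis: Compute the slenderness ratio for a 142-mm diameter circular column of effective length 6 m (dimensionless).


Radius of gyration r = d / 4 = 142 / 4 = 35.5 mm
L_eff = 6000.0 mm
Slenderness ratio = L / r = 6000.0 / 35.5 = 169.01 (dimensionless)

169.01 (dimensionless)


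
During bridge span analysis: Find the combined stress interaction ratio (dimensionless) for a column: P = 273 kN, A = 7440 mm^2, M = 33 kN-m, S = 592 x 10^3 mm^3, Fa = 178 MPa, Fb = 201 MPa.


f_a = P / A = 273000.0 / 7440 = 36.6935 MPa
f_b = M / S = 33000000.0 / 592000.0 = 55.7432 MPa
Ratio = f_a / Fa + f_b / Fb
= 36.6935 / 178 + 55.7432 / 201
= 0.4835 (dimensionless)

0.4835 (dimensionless)


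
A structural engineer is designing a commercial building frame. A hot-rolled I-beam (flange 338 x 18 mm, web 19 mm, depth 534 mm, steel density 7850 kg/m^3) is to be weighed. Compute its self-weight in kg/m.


A_flanges = 2 * 338 * 18 = 12168 mm^2
A_web = (534 - 2 * 18) * 19 = 9462 mm^2
A_total = 12168 + 9462 = 21630 mm^2 = 0.021630 m^2
Weight = rho * A = 7850 * 0.021630 = 169.7955 kg/m

169.7955 kg/m


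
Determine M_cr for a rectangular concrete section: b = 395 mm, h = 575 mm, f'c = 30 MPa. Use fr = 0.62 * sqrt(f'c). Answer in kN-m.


fr = 0.62 * sqrt(30) = 0.62 * 5.4772 = 3.3959 MPa
I = 395 * 575^3 / 12 = 6257766927.08 mm^4
y_t = 287.5 mm
M_cr = fr * I / y_t = 3.3959 * 6257766927.08 / 287.5 N-mm
= 73.9152 kN-m

73.9152 kN-m


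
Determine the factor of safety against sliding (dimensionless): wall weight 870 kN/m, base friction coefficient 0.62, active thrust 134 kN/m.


Resisting force = mu * W = 0.62 * 870 = 539.4 kN/m
FOS = Resisting / Driving = 539.4 / 134
= 4.0254 (dimensionless)

4.0254 (dimensionless)


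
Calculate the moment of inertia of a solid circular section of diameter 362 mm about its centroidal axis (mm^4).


r = d / 2 = 362 / 2 = 181.0 mm
I = pi * r^4 / 4 = pi * 181.0^4 / 4
= 842954592.04 mm^4

842954592.04 mm^4


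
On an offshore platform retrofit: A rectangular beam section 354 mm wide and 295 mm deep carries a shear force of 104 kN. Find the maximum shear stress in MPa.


A = b * h = 354 * 295 = 104430 mm^2
V = 104 kN = 104000.0 N
tau_max = 1.5 * V / A = 1.5 * 104000.0 / 104430
= 1.4938 MPa

1.4938 MPa


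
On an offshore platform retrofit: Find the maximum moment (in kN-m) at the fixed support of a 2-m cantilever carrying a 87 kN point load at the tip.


For a cantilever with a point load at the free end:
M_max = P * L = 87 * 2 = 174 kN-m

174 kN-m


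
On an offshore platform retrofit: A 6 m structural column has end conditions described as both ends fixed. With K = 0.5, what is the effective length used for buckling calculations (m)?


L_eff = K * L
= 0.5 * 6
= 3.0 m

3.0 m


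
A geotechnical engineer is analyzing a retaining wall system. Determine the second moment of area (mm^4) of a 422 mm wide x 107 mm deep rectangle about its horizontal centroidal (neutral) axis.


I = b * h^3 / 12
= 422 * 107^3 / 12
= 422 * 1225043 / 12
= 43080678.83 mm^4

43080678.83 mm^4


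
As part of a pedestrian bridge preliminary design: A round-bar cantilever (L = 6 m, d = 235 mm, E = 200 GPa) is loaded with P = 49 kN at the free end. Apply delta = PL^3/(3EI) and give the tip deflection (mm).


I = pi * d^4 / 64 = pi * 235^4 / 64 = 149706738.1 mm^4
L = 6000.0 mm, P = 49000.0 N, E = 200000.0 MPa
delta = P * L^3 / (3 * E * I)
= 49000.0 * 6000.0^3 / (3 * 200000.0 * 149706738.1)
= 117.8304 mm

117.8304 mm


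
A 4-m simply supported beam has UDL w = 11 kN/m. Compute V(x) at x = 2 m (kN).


R_A = w * L / 2 = 11 * 4 / 2 = 22.0 kN
V(x) = R_A - w * x = 22.0 - 11 * 2
= 0.0 kN

0.0 kN


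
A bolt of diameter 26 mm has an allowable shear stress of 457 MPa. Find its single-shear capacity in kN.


A = pi * d^2 / 4 = pi * 26^2 / 4 = 530.9292 mm^2
V = f_v * A / 1000 = 457 * 530.9292 / 1000
= 242.6346 kN

242.6346 kN


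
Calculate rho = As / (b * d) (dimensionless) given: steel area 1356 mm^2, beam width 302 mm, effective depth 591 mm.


rho = As / (b * d)
= 1356 / (302 * 591)
= 1356 / 178482
= 0.007597 (dimensionless)

0.007597 (dimensionless)


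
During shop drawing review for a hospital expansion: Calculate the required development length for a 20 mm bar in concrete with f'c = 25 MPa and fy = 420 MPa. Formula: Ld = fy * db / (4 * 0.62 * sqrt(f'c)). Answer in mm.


Ld = (fy * db) / (4 * 0.62 * sqrt(f'c))
= (420 * 20) / (4 * 0.62 * sqrt(25))
= 8400 / 12.4
= 677.42 mm

677.42 mm


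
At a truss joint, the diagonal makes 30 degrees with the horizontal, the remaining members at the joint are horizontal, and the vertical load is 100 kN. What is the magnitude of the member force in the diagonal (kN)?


At the joint, only the diagonal has a vertical component, so vertical equilibrium gives:
F * sin(30) = 100
F = 100 / sin(30)
= 100 / 0.5
= 200.0 kN

200.0 kN


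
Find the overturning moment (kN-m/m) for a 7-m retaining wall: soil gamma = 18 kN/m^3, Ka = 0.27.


Pa = 0.5 * Ka * gamma * H^2
= 0.5 * 0.27 * 18 * 7^2
= 119.07 kN/m
Arm = H / 3 = 7 / 3 = 2.3333 m
Mo = Pa * arm = Pa * H / 3 = 119.07 * 7 / 3 = 277.83 kN-m/m

277.83 kN-m/m


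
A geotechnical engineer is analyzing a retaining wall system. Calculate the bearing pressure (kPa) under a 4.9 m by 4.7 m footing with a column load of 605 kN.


A = 4.9 * 4.7 = 23.03 m^2
q = P / A = 605 / 23.03
= 26.2701 kPa

26.2701 kPa


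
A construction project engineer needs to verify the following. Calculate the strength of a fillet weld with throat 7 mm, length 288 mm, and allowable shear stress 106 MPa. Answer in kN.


Strength = throat * length * allowable stress
= 7 * 288 * 106 N
= 213696 N
= 213.7 kN

213.7 kN


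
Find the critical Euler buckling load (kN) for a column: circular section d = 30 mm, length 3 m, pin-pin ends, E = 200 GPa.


I = pi * d^4 / 64 = 39760.78 mm^4
L = 3000.0 mm
P_cr = pi^2 * E * I / L^2
= 9.8696 * 200000.0 * 39760.78 / 3000.0^2
= 8720.52 N = 8.7205 kN

8.7205 kN


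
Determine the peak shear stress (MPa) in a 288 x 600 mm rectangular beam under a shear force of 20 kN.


A = b * h = 288 * 600 = 172800 mm^2
V = 20 kN = 20000.0 N
tau_max = 1.5 * V / A = 1.5 * 20000.0 / 172800
= 0.1736 MPa

0.1736 MPa


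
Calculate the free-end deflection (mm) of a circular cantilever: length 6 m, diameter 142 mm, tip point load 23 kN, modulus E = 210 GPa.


I = pi * d^4 / 64 = pi * 142^4 / 64 = 19958287.59 mm^4
L = 6000.0 mm, P = 23000.0 N, E = 210000.0 MPa
delta = P * L^3 / (3 * E * I)
= 23000.0 * 6000.0^3 / (3 * 210000.0 * 19958287.59)
= 395.1098 mm

395.1098 mm


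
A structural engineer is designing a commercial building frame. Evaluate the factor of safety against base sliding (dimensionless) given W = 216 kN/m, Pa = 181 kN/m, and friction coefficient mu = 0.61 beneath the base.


Resisting force = mu * W = 0.61 * 216 = 131.76 kN/m
FOS = Resisting / Driving = 131.76 / 181
= 0.728 (dimensionless)

0.728 (dimensionless)


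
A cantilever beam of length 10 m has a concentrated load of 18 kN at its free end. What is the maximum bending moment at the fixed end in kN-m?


For a cantilever with a point load at the free end:
M_max = P * L = 18 * 10 = 180 kN-m

180 kN-m


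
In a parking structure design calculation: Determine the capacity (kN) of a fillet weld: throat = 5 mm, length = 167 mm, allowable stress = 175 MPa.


Strength = throat * length * allowable stress
= 5 * 167 * 175 N
= 146125 N
= 146.12 kN

146.12 kN


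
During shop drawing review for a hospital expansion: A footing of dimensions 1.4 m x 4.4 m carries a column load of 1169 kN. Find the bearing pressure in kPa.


A = 1.4 * 4.4 = 6.16 m^2
q = P / A = 1169 / 6.16
= 189.7727 kPa

189.7727 kPa


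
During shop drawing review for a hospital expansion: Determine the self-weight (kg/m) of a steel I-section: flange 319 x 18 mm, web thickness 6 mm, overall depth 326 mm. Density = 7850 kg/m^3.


A_flanges = 2 * 319 * 18 = 11484 mm^2
A_web = (326 - 2 * 18) * 6 = 1740 mm^2
A_total = 11484 + 1740 = 13224 mm^2 = 0.013224 m^2
Weight = rho * A = 7850 * 0.013224 = 103.8084 kg/m

103.8084 kg/m
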